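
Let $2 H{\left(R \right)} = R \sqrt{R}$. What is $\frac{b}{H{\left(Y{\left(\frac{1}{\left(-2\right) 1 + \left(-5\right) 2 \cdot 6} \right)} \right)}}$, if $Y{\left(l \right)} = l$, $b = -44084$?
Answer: $- 5466416 i \sqrt{62} \approx - 4.3043 \cdot 10^{7} i$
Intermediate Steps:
$H{\left(R \right)} = \frac{R^{\frac{3}{2}}}{2}$ ($H{\left(R \right)} = \frac{R \sqrt{R}}{2} = \frac{R^{\frac{3}{2}}}{2}$)
$\frac{b}{H{\left(Y{\left(\frac{1}{\left(-2\right) 1 + \left(-5\right) 2 \cdot 6} \right)} \right)}} = - \frac{44084}{\frac{1}{2} \left(\frac{1}{\left(-2\right) 1 + \left(-5\right) 2 \cdot 6}\right)^{\frac{3}{2}}} = - \frac{44084}{\frac{1}{2} \left(\frac{1}{-2 - 60}\right)^{\frac{3}{2}}} = - \frac{44084}{\frac{1}{2} \left(\frac{1}{-62}\right)^{\frac{3}{2}}} = - \frac{44084}{\frac{1}{2} \left(- \frac{1}{62}\right)^{\frac{3}{2}}} = - \frac{44084}{\frac{1}{2} \left(- \frac{i \sqrt{62}}{3844}\right)} = - \frac{44084}{\left(- \frac{1}{7688}\right) i \sqrt{62}} = - 44084 \cdot 124 i \sqrt{62} = - 5466416 i \sqrt{62}$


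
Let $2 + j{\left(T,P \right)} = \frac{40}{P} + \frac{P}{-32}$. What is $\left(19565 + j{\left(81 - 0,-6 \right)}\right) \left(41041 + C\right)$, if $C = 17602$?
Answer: $\frac{55048946459}{48} \approx 1.1469 \cdot 10^{9}$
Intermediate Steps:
$j{\left(T,P \right)} = -2 + \frac{40}{P} - \frac{P}{32}$ ($j{\left(T,P \right)} = -2 + \left(\frac{40}{P} + \frac{P}{-32}\right) = -2 + \left(\frac{40}{P} + P \left(- \frac{1}{32}\right)\right) = -2 - \left(- \frac{40}{P} + \frac{P}{32}\right) = -2 + \frac{40}{P} - \frac{P}{32}$)
$\left(19565 + j{\left(81 - 0,-6 \right)}\right) \left(41041 + C\right) = \left(19565 - \left(\frac{29}{16} + \frac{20}{3}\right)\right) \left(41041 + 17602\right) = \left(19565 + \left(-2 + 40 \left(- \frac{1}{6}\right) + \frac{3}{16}\right)\right) 58643 = \left(19565 - \frac{407}{48}\right) 58643 = \frac{938713}{48} \cdot 58643 = \frac{55048946459}{48}$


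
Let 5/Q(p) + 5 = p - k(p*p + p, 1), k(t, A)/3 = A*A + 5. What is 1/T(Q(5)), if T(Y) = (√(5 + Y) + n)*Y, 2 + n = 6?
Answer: -1296/1015 + 54*√170/1015 ≈ -0.58318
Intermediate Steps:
n = 4 (n = -2 + 6 = 4)
k(t, A) = 15 + 3*A² (k(t, A) = 3*(A*A + 5) = 3*(A² + 5) = 3*(5 + A²) = 15 + 3*A²)
Q(p) = 5/(-23 + p) (Q(p) = 5/(-5 + (p - (15 + 3*1²))) = 5/(-5 + (p - (15 + 3*1))) = 5/(-5 + (p - (15 + 3))) = 5/(-5 + (p - 1*18)) = 5/(-5 + (p - 18)) = 5/(-5 + (-18 + p)) = 5/(-23 + p))
T(Y) = Y*(4 + √(5 + Y)) (T(Y) = (√(5 + Y) + 4)*Y = (4 + √(5 + Y))*Y = Y*(4 + √(5 + Y)))
1/T(Q(5)) = 1/((5/(-23 + 5))*(4 + √(5 + 5/(-23 + 5)))) = 1/((5/(-18))*(4 + √(5 + 5/(-18)))) = 1/((5*(-1/18))*(4 + √(5 + 5*(-1/18)))) = 1/(-5*(4 + √(5 - 5/18))/18) = 1/(-5*(4 + √(85/18))/18) = 1/(-5*(4 + √170/6)/18) = 1/(-10/9 - 5*√170/108)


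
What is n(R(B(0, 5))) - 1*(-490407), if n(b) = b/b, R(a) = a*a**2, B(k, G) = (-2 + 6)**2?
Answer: 490408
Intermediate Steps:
B(k, G) = 16 (B(k, G) = 4**2 = 16)
R(a) = a**3
n(b) = 1
n(R(B(0, 5))) - 1*(-490407) = 1 - 1*(-490407) = 1 + 490407 = 490408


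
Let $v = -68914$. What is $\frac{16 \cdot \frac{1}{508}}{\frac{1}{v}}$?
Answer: $- \frac{275656}{127} \approx -2170.5$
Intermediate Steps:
$\frac{16 \cdot \frac{1}{508}}{\frac{1}{v}} = \frac{16 \cdot \frac{1}{508}}{\frac{1}{-68914}} = \frac{16 \cdot \frac{1}{508}}{- \frac{1}{68914}} = \frac{4}{127} \left(-68914\right) = - \frac{275656}{127}$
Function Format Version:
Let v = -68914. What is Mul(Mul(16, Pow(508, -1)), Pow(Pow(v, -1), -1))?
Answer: Rational(-275656, 127) ≈ -2170.5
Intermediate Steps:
Mul(Mul(16, Pow(508, -1)), Pow(Pow(v, -1), -1)) = Mul(Mul(16, Pow(508, -1)), Pow(Pow(-68914, -1), -1)) = Mul(Mul(16, Rational(1, 508)), Pow(Rational(-1, 68914), -1)) = Mul(Rational(4, 127), -68914) = Rational(-275656, 127)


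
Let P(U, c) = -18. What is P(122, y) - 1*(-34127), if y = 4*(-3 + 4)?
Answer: 34109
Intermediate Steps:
y = 4 (y = 4*1 = 4)
P(122, y) - 1*(-34127) = -18 - 1*(-34127) = -18 + 34127 = 34109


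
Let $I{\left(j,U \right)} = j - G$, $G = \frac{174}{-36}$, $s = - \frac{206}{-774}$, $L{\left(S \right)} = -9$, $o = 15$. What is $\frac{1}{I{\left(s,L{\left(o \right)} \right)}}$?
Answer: $\frac{774}{3947} \approx 0.1961$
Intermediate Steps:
$s = \frac{103}{387}$ ($s = \left(-206\right) \left(- \frac{1}{774}\right) = \frac{103}{387} \approx 0.26615$)
$G = - \frac{29}{6}$ ($G = 174 \left(- \frac{1}{36}\right) = - \frac{29}{6} \approx -4.8333$)
$I{\left(j,U \right)} = \frac{29}{6} + j$ ($I{\left(j,U \right)} = j - - \frac{29}{6} = j + \frac{29}{6} = \frac{29}{6} + j$)
$\frac{1}{I{\left(s,L{\left(o \right)} \right)}} = \frac{1}{\frac{29}{6} + \frac{103}{387}} = \frac{1}{\frac{3947}{774}} = \frac{774}{3947}$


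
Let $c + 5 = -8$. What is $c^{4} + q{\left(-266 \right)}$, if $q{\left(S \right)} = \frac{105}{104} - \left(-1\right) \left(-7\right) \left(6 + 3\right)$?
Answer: $\frac{2963897}{104} \approx 28499.0$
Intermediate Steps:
$c = -13$ ($c = -5 - 8 = -13$)
$q{\left(S \right)} = - \frac{6447}{104}$ ($q{\left(S \right)} = 105 \cdot \frac{1}{104} - 7 \cdot 9 = \frac{105}{104} - 63 = - \frac{6447}{104}$)
$c^{4} + q{\left(-266 \right)} = \left(-13\right)^{4} - \frac{6447}{104} = 28561 - \frac{6447}{104} = \frac{2963897}{104}$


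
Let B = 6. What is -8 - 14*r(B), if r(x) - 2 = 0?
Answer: -36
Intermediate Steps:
r(x) = 2 (r(x) = 2 + 0 = 2)
-8 - 14*r(B) = -8 - 14*2 = -8 - 28 = -36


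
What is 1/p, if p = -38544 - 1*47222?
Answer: -1/85766 ≈ -1.1660e-5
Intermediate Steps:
p = -85766 (p = -38544 - 47222 = -85766)
1/p = 1/(-85766) = -1/85766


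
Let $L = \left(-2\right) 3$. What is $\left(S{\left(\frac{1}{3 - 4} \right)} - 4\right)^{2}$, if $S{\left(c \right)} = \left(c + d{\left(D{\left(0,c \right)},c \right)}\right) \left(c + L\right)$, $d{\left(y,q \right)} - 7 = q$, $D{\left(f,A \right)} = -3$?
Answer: $1521$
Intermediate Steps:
$L = -6$
$d{\left(y,q \right)} = 7 + q$
$S{\left(c \right)} = \left(-6 + c\right) \left(7 + 2 c\right)$ ($S{\left(c \right)} = \left(c + \left(7 + c\right)\right) \left(c - 6\right) = \left(7 + 2 c\right) \left(-6 + c\right) = \left(-6 + c\right) \left(7 + 2 c\right)$)
$\left(S{\left(\frac{1}{3 - 4} \right)} - 4\right)^{2} = \left(\left(-42 - \frac{5}{3 - 4} + 2 \left(\frac{1}{3 - 4}\right)^{2}\right) - 4\right)^{2} = \left(\left(-42 - \frac{5}{-1} + 2 \left(\frac{1}{-1}\right)^{2}\right) - 4\right)^{2} = \left(\left(-42 - -5 + 2 \left(-1\right)^{2}\right) - 4\right)^{2} = \left(\left(-42 + 5 + 2 \cdot 1\right) - 4\right)^{2} = \left(\left(-42 + 5 + 2\right) - 4\right)^{2} = \left(-35 - 4\right)^{2} = \left(-39\right)^{2} = 1521$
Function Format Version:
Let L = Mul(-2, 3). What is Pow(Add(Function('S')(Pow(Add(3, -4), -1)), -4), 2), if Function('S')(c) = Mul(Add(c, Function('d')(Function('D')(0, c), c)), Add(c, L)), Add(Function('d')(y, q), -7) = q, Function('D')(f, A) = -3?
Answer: 1521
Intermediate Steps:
L = -6
Function('d')(y, q) = Add(7, q)
Function('S')(c) = Mul(Add(-6, c), Add(7, Mul(2, c))) (Function('S')(c) = Mul(Add(c, Add(7, c)), Add(c, -6)) = Mul(Add(7, Mul(2, c)), Add(-6, c)) = Mul(Add(-6, c), Add(7, Mul(2, c))))
Pow(Add(Function('S')(Pow(Add(3, -4), -1)), -4), 2) = Pow(Add(Add(-42, Mul(-5, Pow(Add(3, -4), -1)), Mul(2, Pow(Pow(Add(3, -4), -1), 2))), -4), 2) = Pow(Add(Add(-42, Mul(-5, Pow(-1, -1)), Mul(2, Pow(Pow(-1, -1), 2))), -4), 2) = Pow(Add(Add(-42, Mul(-5, -1), Mul(2, Pow(-1, 2))), -4), 2) = Pow(Add(Add(-42, 5, Mul(2, 1)), -4), 2) = Pow(Add(Add(-42, 5, 2), -4), 2) = Pow(Add(-35, -4), 2) = Pow(-39, 2) = 1521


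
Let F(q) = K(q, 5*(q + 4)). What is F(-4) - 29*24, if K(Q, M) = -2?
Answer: -698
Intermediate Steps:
F(q) = -2
F(-4) - 29*24 = -2 - 29*24 = -2 - 696 = -698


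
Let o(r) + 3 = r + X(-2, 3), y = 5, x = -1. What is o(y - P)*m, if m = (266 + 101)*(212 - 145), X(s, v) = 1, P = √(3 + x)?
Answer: 73767 - 24589*√2 ≈ 38993.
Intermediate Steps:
P = √2 (P = √(3 - 1) = √2 ≈ 1.4142)
m = 24589 (m = 367*67 = 24589)
o(r) = -2 + r (o(r) = -3 + (r + 1) = -3 + (1 + r) = -2 + r)
o(y - P)*m = (-2 + (5 - √2))*24589 = (3 - √2)*24589 = 73767 - 24589*√2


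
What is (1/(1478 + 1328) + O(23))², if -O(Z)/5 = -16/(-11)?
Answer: 50386331961/952709956 ≈ 52.887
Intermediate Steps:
O(Z) = -80/11 (O(Z) = -(-80)/(-11) = -(-80)*(-1)/11 = -5*16/11 = -80/11)
(1/(1478 + 1328) + O(23))² = (1/(1478 + 1328) - 80/11)² = (1/2806 - 80/11)² = (-224469/30866)² = 50386331961/952709956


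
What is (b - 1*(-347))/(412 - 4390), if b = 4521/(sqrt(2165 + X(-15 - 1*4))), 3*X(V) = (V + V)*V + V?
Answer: -347/3978 - 1507*sqrt(21594)/9544548 ≈ -0.11043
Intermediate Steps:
X(V) = V/3 + 2*V**2/3 (X(V) = ((V + V)*V + V)/3 = ((2*V)*V + V)/3 = (2*V**2 + V)/3 = (V + 2*V**2)/3 = V/3 + 2*V**2/3)
b = 4521*sqrt(21594)/7198 (b = 4521/(sqrt(2165 + (-15 - 1*4)*(1 + 2*(-15 - 1*4))/3)) = 4521/(sqrt(2165 + (-15 - 4)*(1 + 2*(-15 - 4))/3)) = 4521/(sqrt(2165 + (1/3)*(-19)*(1 + 2*(-19)))) = 4521/(sqrt(2165 + (1/3)*(-19)*(1 - 38))) = 4521/(sqrt(2165 + (1/3)*(-19)*(-37))) = 4521/(sqrt(2165 + 703/3)) = 4521/(sqrt(7198/3)) = 4521/((sqrt(21594)/3)) = 4521*(sqrt(21594)/7198) = 4521*sqrt(21594)/7198 ≈ 92.297)
(b - 1*(-347))/(412 - 4390) = (4521*sqrt(21594)/7198 - 1*(-347))/(412 - 4390) = (4521*sqrt(21594)/7198 + 347)/(-3978) = (347 + 4521*sqrt(21594)/7198)*(-1/3978) = -347/3978 - 1507*sqrt(21594)/9544548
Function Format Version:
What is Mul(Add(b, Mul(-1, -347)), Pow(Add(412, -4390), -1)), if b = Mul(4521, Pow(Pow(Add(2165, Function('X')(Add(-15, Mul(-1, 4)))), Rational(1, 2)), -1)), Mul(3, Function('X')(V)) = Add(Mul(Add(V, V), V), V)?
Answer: Add(Rational(-347, 3978), Mul(Rational(-1507, 9544548), Pow(21594, Rational(1, 2)))) ≈ -0.11043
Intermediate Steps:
Function('X')(V) = Add(Mul(Rational(1, 3), V), Mul(Rational(2, 3), Pow(V, 2))) (Function('X')(V) = Mul(Rational(1, 3), Add(Mul(Add(V, V), V), V)) = Mul(Rational(1, 3), Add(Mul(Mul(2, V), V), V)) = Mul(Rational(1, 3), Add(Mul(2, Pow(V, 2)), V)) = Mul(Rational(1, 3), Add(V, Mul(2, Pow(V, 2)))) = Add(Mul(Rational(1, 3), V), Mul(Rational(2, 3), Pow(V, 2))))
b = Mul(Rational(4521, 7198), Pow(21594, Rational(1, 2))) (b = Mul(4521, Pow(Pow(Add(2165, Mul(Rational(1, 3), Add(-15, Mul(-1, 4)), Add(1, Mul(2, Add(-15, Mul(-1, 4)))))), Rational(1, 2)), -1)) = Mul(4521, Pow(Pow(Add(2165, Mul(Rational(1, 3), Add(-15, -4), Add(1, Mul(2, Add(-15, -4))))), Rational(1, 2)), -1)) = Mul(4521, Pow(Pow(Add(2165, Mul(Rational(1, 3), -19, Add(1, Mul(2, -19)))), Rational(1, 2)), -1)) = Mul(4521, Pow(Pow(Add(2165, Mul(Rational(1, 3), -19, Add(1, -38))), Rational(1, 2)), -1)) = Mul(4521, Pow(Pow(Add(2165, Mul(Rational(1, 3), -19, -37)), Rational(1, 2)), -1)) = Mul(4521, Pow(Pow(Add(2165, Rational(703, 3)), Rational(1, 2)), -1)) = Mul(4521, Pow(Pow(Rational(7198, 3), Rational(1, 2)), -1)) = Mul(4521, Pow(Mul(Rational(1, 3), Pow(21594, Rational(1, 2))), -1)) = Mul(4521, Mul(Rational(1, 7198), Pow(21594, Rational(1, 2)))) = Mul(Rational(4521, 7198), Pow(21594, Rational(1, 2))) ≈ 92.297)
Mul(Add(b, Mul(-1, -347)), Pow(Add(412, -4390), -1)) = Mul(Add(Mul(Rational(4521, 7198), Pow(21594, Rational(1, 2))), Mul(-1, -347)), Pow(Add(412, -4390), -1)) = Mul(Add(Mul(Rational(4521, 7198), Pow(21594, Rational(1, 2))), 347), Pow(-3978, -1)) = Mul(Add(347, Mul(Rational(4521, 7198), Pow(21594, Rational(1, 2)))), Rational(-1, 3978)) = Add(Rational(-347, 3978), Mul(Rational(-1507, 9544548), Pow(21594, Rational(1, 2))))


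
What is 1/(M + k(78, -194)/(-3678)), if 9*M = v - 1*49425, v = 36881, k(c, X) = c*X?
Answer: -5517/7666774 ≈ -0.00071960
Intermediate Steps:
k(c, X) = X*c
M = -12544/9 (M = (36881 - 1*49425)/9 = (36881 - 49425)/9 = (1/9)*(-12544) = -12544/9 ≈ -1393.8)
1/(M + k(78, -194)/(-3678)) = 1/(-12544/9 - 194*78/(-3678)) = 1/(-12544/9 - 15132*(-1/3678)) = 1/(-12544/9 + 2522/613) = 1/(-7666774/5517) = -5517/7666774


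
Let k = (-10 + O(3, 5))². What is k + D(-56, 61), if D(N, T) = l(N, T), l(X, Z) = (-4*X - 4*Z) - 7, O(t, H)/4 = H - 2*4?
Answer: 457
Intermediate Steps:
O(t, H) = -32 + 4*H (O(t, H) = 4*(H - 2*4) = 4*(H - 8) = 4*(-8 + H) = -32 + 4*H)
l(X, Z) = -7 - 4*X - 4*Z
D(N, T) = -7 - 4*N - 4*T
k = 484 (k = (-10 + (-32 + 4*5))² = (-10 + (-32 + 20))² = (-10 - 12)² = (-22)² = 484)
k + D(-56, 61) = 484 + (-7 - 4*(-56) - 4*61) = 484 + (-7 + 224 - 244) = 484 - 27 = 457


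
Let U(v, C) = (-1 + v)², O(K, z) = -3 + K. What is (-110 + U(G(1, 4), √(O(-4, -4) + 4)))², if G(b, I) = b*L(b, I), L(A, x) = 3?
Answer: 11236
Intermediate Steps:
G(b, I) = 3*b (G(b, I) = b*3 = 3*b)
(-110 + U(G(1, 4), √(O(-4, -4) + 4)))² = (-110 + (-1 + 3*1)²)² = (-110 + (-1 + 3)²)² = (-110 + 2²)² = (-110 + 4)² = (-106)² = 11236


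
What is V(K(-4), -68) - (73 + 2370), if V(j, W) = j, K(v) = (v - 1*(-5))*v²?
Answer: -2427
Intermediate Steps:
K(v) = v²*(5 + v) (K(v) = (v + 5)*v² = (5 + v)*v² = v²*(5 + v))
V(K(-4), -68) - (73 + 2370) = (-4)²*(5 - 4) - (73 + 2370) = 16*1 - 1*2443 = 16 - 2443 = -2427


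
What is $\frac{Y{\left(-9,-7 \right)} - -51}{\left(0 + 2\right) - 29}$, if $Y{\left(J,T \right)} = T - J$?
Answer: $- \frac{53}{27} \approx -1.963$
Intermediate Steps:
$\frac{Y{\left(-9,-7 \right)} - -51}{\left(0 + 2\right) - 29} = \frac{\left(-7 - -9\right) - -51}{\left(0 + 2\right) - 29} = \frac{\left(-7 + 9\right) + 51}{2 - 29} = \frac{2 + 51}{-27} = 53 \left(- \frac{1}{27}\right) = - \frac{53}{27}$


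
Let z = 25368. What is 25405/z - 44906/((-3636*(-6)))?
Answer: -24372497/23059512 ≈ -1.0569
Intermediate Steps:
25405/z - 44906/((-3636*(-6))) = 25405/25368 - 44906/((-3636*(-6))) = 25405*(1/25368) - 44906/21816 = 25405/25368 - 44906*1/21816 = 25405/25368 - 22453/10908 = -24372497/23059512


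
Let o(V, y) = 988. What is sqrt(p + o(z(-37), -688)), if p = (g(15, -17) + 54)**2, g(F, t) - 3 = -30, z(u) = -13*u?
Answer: sqrt(1717) ≈ 41.437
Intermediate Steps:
g(F, t) = -27 (g(F, t) = 3 - 30 = -27)
p = 729 (p = (-27 + 54)**2 = 27**2 = 729)
sqrt(p + o(z(-37), -688)) = sqrt(729 + 988) = sqrt(1717)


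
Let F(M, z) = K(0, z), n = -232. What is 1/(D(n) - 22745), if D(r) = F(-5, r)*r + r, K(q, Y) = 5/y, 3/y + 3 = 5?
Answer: -3/71251 ≈ -4.2105e-5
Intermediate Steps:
y = 3/2 (y = 3/(-3 + 5) = 3/2 ≈ 1.5000)
K(q, Y) = 10/3 (K(q, Y) = 5/(3/2) = 5*(2/3) = 10/3)
F(M, z) = 10/3
D(r) = 13*r/3 (D(r) = 10*r/3 + r = 13*r/3)
1/(D(n) - 22745) = 1/((13/3)*(-232) - 22745) = 1/(-3016/3 - 22745) = 1/(-71251/3) = -3/71251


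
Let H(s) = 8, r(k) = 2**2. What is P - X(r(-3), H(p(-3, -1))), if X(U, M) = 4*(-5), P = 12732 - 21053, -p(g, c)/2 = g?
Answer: -8301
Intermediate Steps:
p(g, c) = -2*g
r(k) = 4
P = -8321
X(U, M) = -20
P - X(r(-3), H(p(-3, -1))) = -8321 - 1*(-20) = -8321 + 20 = -8301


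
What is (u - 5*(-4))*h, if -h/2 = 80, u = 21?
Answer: -6560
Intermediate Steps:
h = -160 (h = -2*80 = -160)
(u - 5*(-4))*h = (21 - 5*(-4))*(-160) = (21 + 20)*(-160) = 41*(-160) = -6560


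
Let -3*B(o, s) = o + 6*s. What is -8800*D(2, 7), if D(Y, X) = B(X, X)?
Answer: 431200/3 ≈ 1.4373e+5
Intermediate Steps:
B(o, s) = -2*s - o/3 (B(o, s) = -(o + 6*s)/3 = -2*s - o/3)
D(Y, X) = -7*X/3 (D(Y, X) = -2*X - X/3 = -7*X/3)
-8800*D(2, 7) = -(-61600)*7/3 = -8800*(-49/3) = 431200/3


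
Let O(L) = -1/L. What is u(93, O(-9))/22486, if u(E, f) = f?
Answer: 1/202374 ≈ 4.9413e-6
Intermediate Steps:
u(93, O(-9))/22486 = -1/(-9)/22486 = -1*(-⅑)*(1/22486) = (⅑)*(1/22486) = 1/202374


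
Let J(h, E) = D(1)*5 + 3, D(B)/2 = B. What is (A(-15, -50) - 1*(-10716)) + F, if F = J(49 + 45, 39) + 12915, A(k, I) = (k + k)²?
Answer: 24544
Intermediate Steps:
A(k, I) = 4*k² (A(k, I) = (2*k)² = 4*k²)
D(B) = 2*B
J(h, E) = 13 (J(h, E) = (2*1)*5 + 3 = 2*5 + 3 = 10 + 3 = 13)
F = 12928 (F = 13 + 12915 = 12928)
(A(-15, -50) - 1*(-10716)) + F = (4*(-15)² - 1*(-10716)) + 12928 = (4*225 + 10716) + 12928 = (900 + 10716) + 12928 = 11616 + 12928 = 24544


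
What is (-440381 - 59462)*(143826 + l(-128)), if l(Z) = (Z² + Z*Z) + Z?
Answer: -88205294838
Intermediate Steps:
l(Z) = Z + 2*Z² (l(Z) = (Z² + Z²) + Z = 2*Z² + Z = Z + 2*Z²)
(-440381 - 59462)*(143826 + l(-128)) = (-440381 - 59462)*(143826 - 128*(1 + 2*(-128))) = -499843*(143826 - 128*(1 - 256)) = -499843*(143826 - 128*(-255)) = -499843*(143826 + 32640) = -499843*176466 = -88205294838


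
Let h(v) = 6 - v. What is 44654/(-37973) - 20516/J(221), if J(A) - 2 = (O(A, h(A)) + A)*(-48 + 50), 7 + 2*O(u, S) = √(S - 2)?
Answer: 2*(-22327*√217 + 399283933*I)/(37973*(√217 - 437*I)) ≈ -48.07 + 1.5808*I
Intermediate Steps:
O(u, S) = -7/2 + √(-2 + S)/2 (O(u, S) = -7/2 + √(S - 2)/2 = -7/2 + √(-2 + S)/2)
J(A) = -5 + √(4 - A) + 2*A (J(A) = 2 + ((-7/2 + √(-2 + (6 - A))/2) + A)*(-48 + 50) = 2 + ((-7/2 + √(4 - A)/2) + A)*2 = 2 + (-7/2 + A + √(4 - A)/2)*2 = 2 + (-7 + √(4 - A) + 2*A) = -5 + √(4 - A) + 2*A)
44654/(-37973) - 20516/J(221) = 44654/(-37973) - 20516/(-5 + √(4 - 1*221) + 2*221) = 44654*(-1/37973) - 20516/(-5 + √(4 - 221) + 442) = -44654/37973 - 20516/(-5 + √(-217) + 442) = -44654/37973 - 20516/(-5 + I*√217 + 442) = -44654/37973 - 20516/(437 + I*√217)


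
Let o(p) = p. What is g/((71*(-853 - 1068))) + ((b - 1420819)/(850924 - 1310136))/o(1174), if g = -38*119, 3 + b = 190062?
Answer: 19159868461/540664843303 ≈ 0.035438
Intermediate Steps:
b = 190059 (b = -3 + 190062 = 190059)
g = -4522
g/((71*(-853 - 1068))) + ((b - 1420819)/(850924 - 1310136))/o(1174) = -4522*1/(71*(-853 - 1068)) + ((190059 - 1420819)/(850924 - 1310136))/1174 = -4522/(71*(-1921)) - 1230760/(-459212)*(1/1174) = -4522/(-136391) - 1230760*(-1/459212)*(1/1174) = -4522*(-1/136391) + (307690/114803)*(1/1174) = 266/8023 + 153845/67389361 = 19159868461/540664843303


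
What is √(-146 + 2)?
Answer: 12*I ≈ 12.0*I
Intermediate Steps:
√(-146 + 2) = √(-144) = 12*I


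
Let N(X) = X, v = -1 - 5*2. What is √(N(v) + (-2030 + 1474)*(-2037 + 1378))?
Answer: √366393 ≈ 605.30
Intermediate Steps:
v = -11 (v = -1 - 10 = -11)
√(N(v) + (-2030 + 1474)*(-2037 + 1378)) = √(-11 + (-2030 + 1474)*(-2037 + 1378)) = √(-11 - 556*(-659)) = √(-11 + 366404) = √366393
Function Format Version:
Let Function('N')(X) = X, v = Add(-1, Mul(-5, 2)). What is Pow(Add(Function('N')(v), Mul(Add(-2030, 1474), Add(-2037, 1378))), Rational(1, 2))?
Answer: Pow(366393, Rational(1, 2)) ≈ 605.30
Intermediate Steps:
v = -11 (v = Add(-1, -10) = -11)
Pow(Add(Function('N')(v), Mul(Add(-2030, 1474), Add(-2037, 1378))), Rational(1, 2)) = Pow(Add(-11, Mul(Add(-2030, 1474), Add(-2037, 1378))), Rational(1, 2)) = Pow(Add(-11, Mul(-556, -659)), Rational(1, 2)) = Pow(Add(-11, 366404), Rational(1, 2)) = Pow(366393, Rational(1, 2))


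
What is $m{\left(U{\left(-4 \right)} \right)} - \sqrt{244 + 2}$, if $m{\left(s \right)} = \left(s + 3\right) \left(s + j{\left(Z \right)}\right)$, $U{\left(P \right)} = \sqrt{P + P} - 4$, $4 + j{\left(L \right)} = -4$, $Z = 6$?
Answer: $4 - \sqrt{246} - 26 i \sqrt{2} \approx -11.684 - 36.77 i$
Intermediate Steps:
$j{\left(L \right)} = -8$ ($j{\left(L \right)} = -4 - 4 = -8$)
$U{\left(P \right)} = -4 + \sqrt{2} \sqrt{P}$ ($U{\left(P \right)} = \sqrt{2 P} - 4 = \sqrt{2} \sqrt{P} - 4 = -4 + \sqrt{2} \sqrt{P}$)
$m{\left(s \right)} = \left(-8 + s\right) \left(3 + s\right)$ ($m{\left(s \right)} = \left(s + 3\right) \left(s - 8\right) = \left(3 + s\right) \left(-8 + s\right) = \left(-8 + s\right) \left(3 + s\right)$)
$m{\left(U{\left(-4 \right)} \right)} - \sqrt{244 + 2} = \left(-24 + \left(-4 + \sqrt{2} \sqrt{-4}\right)^{2} - 5 \left(-4 + \sqrt{2} \sqrt{-4}\right)\right) - \sqrt{244 + 2} = \left(-24 + \left(-4 + \sqrt{2} \cdot 2 i\right)^{2} - 5 \left(-4 + \sqrt{2} \cdot 2 i\right)\right) - \sqrt{246} = \left(-24 + \left(-4 + 2 i \sqrt{2}\right)^{2} - 5 \left(-4 + 2 i \sqrt{2}\right)\right) - \sqrt{246} = \left(-24 + \left(-4 + 2 i \sqrt{2}\right)^{2} + \left(20 - 10 i \sqrt{2}\right)\right) - \sqrt{246} = \left(-4 + \left(-4 + 2 i \sqrt{2}\right)^{2} - 10 i \sqrt{2}\right) - \sqrt{246} = -4 + \left(-4 + 2 i \sqrt{2}\right)^{2} - \sqrt{246} - 10 i \sqrt{2}$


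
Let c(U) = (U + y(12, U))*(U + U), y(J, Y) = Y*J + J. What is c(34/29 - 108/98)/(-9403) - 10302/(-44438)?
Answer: 5748240493469/24815908521761 ≈ 0.23164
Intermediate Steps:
y(J, Y) = J + J*Y (y(J, Y) = J*Y + J = J + J*Y)
c(U) = 2*U*(12 + 13*U) (c(U) = (U + 12*(1 + U))*(U + U) = (U + (12 + 12*U))*(2*U) = (12 + 13*U)*(2*U) = 2*U*(12 + 13*U))
c(34/29 - 108/98)/(-9403) - 10302/(-44438) = (2*(34/29 - 108/98)*(12 + 13*(34/29 - 108/98)))/(-9403) - 10302/(-44438) = (2*(34*(1/29) - 108*1/98)*(12 + 13*(34*(1/29) - 108*1/98)))*(-1/9403) - 10302*(-1/44438) = (2*(34/29 - 54/49)*(12 + 13*(34/29 - 54/49)))*(-1/9403) + 303/1307 = (2*(100/1421)*(12 + 13*(100/1421)))*(-1/9403) + 303/1307 = (2*(100/1421)*(12 + 1300/1421))*(-1/9403) + 303/1307 = (2*(100/1421)*(18352/1421))*(-1/9403) + 303/1307 = (3670400/2019241)*(-1/9403) + 303/1307 = -3670400/18986923123 + 303/1307 = 5748240493469/24815908521761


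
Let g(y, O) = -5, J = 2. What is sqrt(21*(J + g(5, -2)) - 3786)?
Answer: I*sqrt(3849) ≈ 62.04*I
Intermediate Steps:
sqrt(21*(J + g(5, -2)) - 3786) = sqrt(21*(2 - 5) - 3786) = sqrt(21*(-3) - 3786) = sqrt(-63 - 3786) = sqrt(-3849) = I*sqrt(3849)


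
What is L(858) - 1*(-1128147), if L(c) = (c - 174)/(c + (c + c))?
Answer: 161325059/143 ≈ 1.1281e+6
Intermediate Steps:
L(c) = (-174 + c)/(3*c) (L(c) = (-174 + c)/(c + 2*c) = (-174 + c)/((3*c)) = (-174 + c)*(1/(3*c)) = (-174 + c)/(3*c))
L(858) - 1*(-1128147) = (1/3)*(-174 + 858)/858 - 1*(-1128147) = (1/3)*(1/858)*684 + 1128147 = 38/143 + 1128147 = 161325059/143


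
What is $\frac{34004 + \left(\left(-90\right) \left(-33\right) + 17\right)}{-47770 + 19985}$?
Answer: $- \frac{36991}{27785} \approx -1.3313$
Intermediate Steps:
$\frac{34004 + \left(\left(-90\right) \left(-33\right) + 17\right)}{-47770 + 19985} = \frac{34004 + \left(2970 + 17\right)}{-27785} = \left(34004 + 2987\right) \left(- \frac{1}{27785}\right) = 36991 \left(- \frac{1}{27785}\right) = - \frac{36991}{27785}$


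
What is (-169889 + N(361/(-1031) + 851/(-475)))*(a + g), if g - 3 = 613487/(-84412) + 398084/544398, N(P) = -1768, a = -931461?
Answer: 1224608596780564092747/7658953996 ≈ 1.5989e+11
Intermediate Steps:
g = -81258428645/22976861988 (g = 3 + (613487/(-84412) + 398084/544398) = 3 + (613487*(-1/84412) + 398084*(1/544398)) = 3 + (-613487/84412 + 199042/272199) = 3 - 150189014609/22976861988 = -81258428645/22976861988 ≈ -3.5365)
(-169889 + N(361/(-1031) + 851/(-475)))*(a + g) = (-169889 - 1768)*(-931461 - 81258428645/22976861988) = -171657*(-21402132102633113/22976861988) = 1224608596780564092747/7658953996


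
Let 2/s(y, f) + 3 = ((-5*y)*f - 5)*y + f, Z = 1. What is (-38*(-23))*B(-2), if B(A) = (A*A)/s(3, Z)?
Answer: -108376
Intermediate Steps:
s(y, f) = 2/(-3 + f + y*(-5 - 5*f*y)) (s(y, f) = 2/(-3 + (((-5*y)*f - 5)*y + f)) = 2/(-3 + ((-5*f*y - 5)*y + f)) = 2/(-3 + ((-5 - 5*f*y)*y + f)) = 2/(-3 + (y*(-5 - 5*f*y) + f)) = 2/(-3 + (f + y*(-5 - 5*f*y))) = 2/(-3 + f + y*(-5 - 5*f*y)))
B(A) = -31*A² (B(A) = (A*A)/((-2/(3 - 1*1 + 5*3 + 5*1*3²))) = A²/((-2/(3 - 1 + 15 + 5*1*9))) = A²/((-2/(3 - 1 + 15 + 45))) = A²/((-2/62)) = A²/((-2*1/62)) = A²/(-1/31) = A²*(-31) = -31*A²)
(-38*(-23))*B(-2) = (-38*(-23))*(-31*(-2)²) = 874*(-31*4) = 874*(-124) = -108376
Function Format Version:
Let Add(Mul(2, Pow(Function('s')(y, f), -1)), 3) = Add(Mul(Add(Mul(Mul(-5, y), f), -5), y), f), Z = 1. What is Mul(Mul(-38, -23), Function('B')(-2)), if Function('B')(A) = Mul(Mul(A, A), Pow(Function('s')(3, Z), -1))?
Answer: -108376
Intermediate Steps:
Function('s')(y, f) = Mul(2, Pow(Add(-3, f, Mul(y, Add(-5, Mul(-5, f, y)))), -1)) (Function('s')(y, f) = Mul(2, Pow(Add(-3, Add(Mul(Add(Mul(Mul(-5, y), f), -5), y), f)), -1)) = Mul(2, Pow(Add(-3, Add(Mul(Add(Mul(-5, f, y), -5), y), f)), -1)) = Mul(2, Pow(Add(-3, Add(Mul(Add(-5, Mul(-5, f, y)), y), f)), -1)) = Mul(2, Pow(Add(-3, Add(Mul(y, Add(-5, Mul(-5, f, y))), f)), -1)) = Mul(2, Pow(Add(-3, Add(f, Mul(y, Add(-5, Mul(-5, f, y))))), -1)) = Mul(2, Pow(Add(-3, f, Mul(y, Add(-5, Mul(-5, f, y)))), -1)))
Function('B')(A) = Mul(-31, Pow(A, 2)) (Function('B')(A) = Mul(Mul(A, A), Pow(Mul(-2, Pow(Add(3, Mul(-1, 1), Mul(5, 3), Mul(5, 1, Pow(3, 2))), -1)), -1)) = Mul(Pow(A, 2), Pow(Mul(-2, Pow(Add(3, -1, 15, Mul(5, 1, 9)), -1)), -1)) = Mul(Pow(A, 2), Pow(Mul(-2, Pow(Add(3, -1, 15, 45), -1)), -1)) = Mul(Pow(A, 2), Pow(Mul(-2, Pow(62, -1)), -1)) = Mul(Pow(A, 2), Pow(Mul(-2, Rational(1, 62)), -1)) = Mul(Pow(A, 2), Pow(Rational(-1, 31), -1)) = Mul(Pow(A, 2), -31) = Mul(-31, Pow(A, 2)))
Mul(Mul(-38, -23), Function('B')(-2)) = Mul(Mul(-38, -23), Mul(-31, Pow(-2, 2))) = Mul(874, Mul(-31, 4)) = Mul(874, -124) = -108376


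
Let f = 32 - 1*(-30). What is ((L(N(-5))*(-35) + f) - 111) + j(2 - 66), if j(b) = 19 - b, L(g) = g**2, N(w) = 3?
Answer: -281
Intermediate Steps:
f = 62 (f = 32 + 30 = 62)
((L(N(-5))*(-35) + f) - 111) + j(2 - 66) = ((3**2*(-35) + 62) - 111) + (19 - (2 - 66)) = ((9*(-35) + 62) - 111) + (19 - 1*(-64)) = ((-315 + 62) - 111) + (19 + 64) = (-253 - 111) + 83 = -364 + 83 = -281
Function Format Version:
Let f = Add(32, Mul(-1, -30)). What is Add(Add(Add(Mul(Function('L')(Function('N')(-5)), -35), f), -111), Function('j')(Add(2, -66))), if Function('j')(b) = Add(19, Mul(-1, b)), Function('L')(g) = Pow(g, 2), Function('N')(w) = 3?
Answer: -281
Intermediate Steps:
f = 62 (f = Add(32, 30) = 62)
Add(Add(Add(Mul(Function('L')(Function('N')(-5)), -35), f), -111), Function('j')(Add(2, -66))) = Add(Add(Add(Mul(Pow(3, 2), -35), 62), -111), Add(19, Mul(-1, Add(2, -66)))) = Add(Add(Add(Mul(9, -35), 62), -111), Add(19, Mul(-1, -64))) = Add(Add(Add(-315, 62), -111), Add(19, 64)) = Add(Add(-253, -111), 83) = Add(-364, 83) = -281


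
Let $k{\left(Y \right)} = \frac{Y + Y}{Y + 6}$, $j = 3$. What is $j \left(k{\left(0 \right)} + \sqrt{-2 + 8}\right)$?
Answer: $3 \sqrt{6} \approx 7.3485$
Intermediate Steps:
$k{\left(Y \right)} = \frac{2 Y}{6 + Y}$
$j \left(k{\left(0 \right)} + \sqrt{-2 + 8}\right) = 3 \left(2 \cdot 0 \frac{1}{6 + 0} + \sqrt{-2 + 8}\right) = 3 \left(2 \cdot 0 \cdot \frac{1}{6} + \sqrt{6}\right) = 3 \left(0 + \sqrt{6}\right) = 3 \sqrt{6}$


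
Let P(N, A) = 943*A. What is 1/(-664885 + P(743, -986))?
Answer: -1/1594683 ≈ -6.2708e-7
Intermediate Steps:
1/(-664885 + P(743, -986)) = 1/(-664885 + 943*(-986)) = 1/(-664885 - 929798) = 1/(-1594683) = -1/1594683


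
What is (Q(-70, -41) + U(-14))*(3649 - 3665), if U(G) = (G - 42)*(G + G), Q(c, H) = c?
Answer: -23968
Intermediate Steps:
U(G) = 2*G*(-42 + G) (U(G) = (-42 + G)*(2*G) = 2*G*(-42 + G))
(Q(-70, -41) + U(-14))*(3649 - 3665) = (-70 + 2*(-14)*(-42 - 14))*(3649 - 3665) = (-70 + 2*(-14)*(-56))*(-16) = (-70 + 1568)*(-16) = 1498*(-16) = -23968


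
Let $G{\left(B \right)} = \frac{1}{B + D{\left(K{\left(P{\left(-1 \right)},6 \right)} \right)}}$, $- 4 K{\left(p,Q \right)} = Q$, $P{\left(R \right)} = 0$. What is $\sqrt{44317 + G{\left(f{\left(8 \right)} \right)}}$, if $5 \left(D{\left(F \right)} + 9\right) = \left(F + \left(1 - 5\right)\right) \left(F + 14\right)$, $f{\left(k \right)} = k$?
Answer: $\frac{\sqrt{154267241}}{59} \approx 210.52$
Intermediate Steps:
$K{\left(p,Q \right)} = - \frac{Q}{4}$
$D{\left(F \right)} = -9 + \frac{\left(-4 + F\right) \left(14 + F\right)}{5}$ ($D{\left(F \right)} = -9 + \frac{\left(F + \left(1 - 5\right)\right) \left(F + 14\right)}{5} = -9 + \frac{\left(F + \left(1 - 5\right)\right) \left(14 + F\right)}{5} = -9 + \frac{\left(F - 4\right) \left(14 + F\right)}{5} = -9 + \frac{\left(-4 + F\right) \left(14 + F\right)}{5}$)
$G{\left(B \right)} = \frac{1}{- \frac{91}{4} + B}$ ($G{\left(B \right)} = \frac{1}{B + \left(- \frac{101}{5} + 2 \left(\left(- \frac{1}{4}\right) 6\right) + \frac{\left(\left(- \frac{1}{4}\right) 6\right)^{2}}{5}\right)} = \frac{1}{B + \left(- \frac{101}{5} + 2 \left(- \frac{3}{2}\right) + \frac{\left(- \frac{3}{2}\right)^{2}}{5}\right)} = \frac{1}{B - \frac{91}{4}} = \frac{1}{- \frac{91}{4} + B}$)
$\sqrt{44317 + G{\left(f{\left(8 \right)} \right)}} = \sqrt{44317 + \frac{4}{-91 + 4 \cdot 8}} = \sqrt{44317 + \frac{4}{-91 + 32}} = \sqrt{44317 + \frac{4}{-59}} = \sqrt{44317 + 4 \left(- \frac{1}{59}\right)} = \sqrt{44317 - \frac{4}{59}} = \sqrt{\frac{2614699}{59}} = \frac{\sqrt{154267241}}{59}$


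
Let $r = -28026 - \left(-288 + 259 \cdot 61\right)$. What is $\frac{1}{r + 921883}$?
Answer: $\frac{1}{878346} \approx 1.1385 \cdot 10^{-6}$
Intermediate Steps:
$r = -43537$ ($r = -28026 - \left(-288 + 15799\right) = -28026 - 15511 = -43537$)
$\frac{1}{r + 921883} = \frac{1}{-43537 + 921883} = \frac{1}{878346}$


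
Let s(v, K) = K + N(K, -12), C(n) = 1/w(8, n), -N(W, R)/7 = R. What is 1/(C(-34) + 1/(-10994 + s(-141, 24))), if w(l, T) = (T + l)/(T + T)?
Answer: 141518/370111 ≈ 0.38237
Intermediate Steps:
N(W, R) = -7*R
w(l, T) = (T + l)/(2*T) (w(l, T) = (T + l)/((2*T)) = (T + l)*(1/(2*T)) = (T + l)/(2*T))
C(n) = 2*n/(8 + n) (C(n) = 1/((n + 8)/(2*n)) = 1/((8 + n)/(2*n)) = 2*n/(8 + n))
s(v, K) = 84 + K (s(v, K) = K - 7*(-12) = K + 84 = 84 + K)
1/(C(-34) + 1/(-10994 + s(-141, 24))) = 1/(2*(-34)/(8 - 34) + 1/(-10994 + (84 + 24))) = 1/(2*(-34)/(-26) + 1/(-10994 + 108)) = 1/(2*(-34)*(-1/26) + 1/(-10886)) = 1/(34/13 - 1/10886) = 1/(370111/141518) = 141518/370111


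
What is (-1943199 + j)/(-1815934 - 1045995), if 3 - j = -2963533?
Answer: -1020337/2861929 ≈ -0.35652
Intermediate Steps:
j = 2963536 (j = 3 - 1*(-2963533) = 3 + 2963533 = 2963536)
(-1943199 + j)/(-1815934 - 1045995) = (-1943199 + 2963536)/(-1815934 - 1045995) = 1020337/(-2861929) = 1020337*(-1/2861929) = -1020337/2861929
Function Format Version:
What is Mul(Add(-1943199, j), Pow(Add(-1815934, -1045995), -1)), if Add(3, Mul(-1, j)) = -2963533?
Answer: Rational(-1020337, 2861929) ≈ -0.35652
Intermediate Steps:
j = 2963536 (j = Add(3, Mul(-1, -2963533)) = Add(3, 2963533) = 2963536)
Mul(Add(-1943199, j), Pow(Add(-1815934, -1045995), -1)) = Mul(Add(-1943199, 2963536), Pow(Add(-1815934, -1045995), -1)) = Mul(1020337, Pow(-2861929, -1)) = Mul(1020337, Rational(-1, 2861929)) = Rational(-1020337, 2861929)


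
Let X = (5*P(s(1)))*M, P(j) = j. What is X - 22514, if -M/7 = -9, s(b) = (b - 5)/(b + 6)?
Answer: -22694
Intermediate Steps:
s(b) = (-5 + b)/(6 + b)
M = 63 (M = -7*(-9) = 63)
X = -180 (X = (5*((-5 + 1)/(6 + 1)))*63 = (5*(-4/7))*63 = -20/7*63 = -180)
X - 22514 = -180 - 22514 = -22694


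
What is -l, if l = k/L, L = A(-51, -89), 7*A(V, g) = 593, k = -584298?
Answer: 4090086/593 ≈ 6897.3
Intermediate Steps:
A(V, g) = 593/7 (A(V, g) = (⅐)*593 = 593/7)
L = 593/7 ≈ 84.714
l = -4090086/593 (l = -584298/593/7 = -584298*7/593 = -4090086/593 ≈ -6897.3)
-l = -1*(-4090086/593) = 4090086/593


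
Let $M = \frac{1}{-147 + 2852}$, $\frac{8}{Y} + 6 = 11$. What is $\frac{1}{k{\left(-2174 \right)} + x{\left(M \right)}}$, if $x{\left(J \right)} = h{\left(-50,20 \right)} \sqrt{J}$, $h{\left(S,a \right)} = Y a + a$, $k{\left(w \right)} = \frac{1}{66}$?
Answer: $- \frac{178530}{11775919} + \frac{226512 \sqrt{2705}}{11775919} \approx 0.98525$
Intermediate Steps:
$Y = \frac{8}{5}$ ($Y = \frac{8}{-6 + 11} = \frac{8}{5} \approx 1.6$)
$k{\left(w \right)} = \frac{1}{66}$
$h{\left(S,a \right)} = \frac{13 a}{5}$ ($h{\left(S,a \right)} = \frac{8 a}{5} + a = \frac{13 a}{5}$)
$M = \frac{1}{2705} \approx 0.00036969$
$x{\left(J \right)} = 52 \sqrt{J}$ ($x{\left(J \right)} = \frac{13}{5} \cdot 20 \sqrt{J} = 52 \sqrt{J}$)
$\frac{1}{k{\left(-2174 \right)} + x{\left(M \right)}} = \frac{1}{\frac{1}{66} + \frac{52}{\sqrt{2705}}} = \frac{1}{\frac{1}{66} + 52 \frac{\sqrt{2705}}{2705}} = \frac{1}{\frac{1}{66} + \frac{52 \sqrt{2705}}{2705}}$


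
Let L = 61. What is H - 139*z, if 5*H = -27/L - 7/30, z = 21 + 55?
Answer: -96661837/9150 ≈ -10564.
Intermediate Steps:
z = 76
H = -1237/9150 (H = (-27/61 - 7/30)/5 = (⅕)*(-1237/1830) = -1237/9150 ≈ -0.13519)
H - 139*z = -1237/9150 - 139*76 = -1237/9150 - 10564 = -96661837/9150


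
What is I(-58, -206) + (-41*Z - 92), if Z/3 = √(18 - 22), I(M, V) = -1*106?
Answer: -198 - 246*I ≈ -198.0 - 246.0*I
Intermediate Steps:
I(M, V) = -106
Z = 6*I (Z = 3*√(18 - 22) = 3*√(-4) = 3*(2*I) = 6*I ≈ 6.0*I)
I(-58, -206) + (-41*Z - 92) = -106 + (-246*I - 92) = -106 + (-92 - 246*I) = -198 - 246*I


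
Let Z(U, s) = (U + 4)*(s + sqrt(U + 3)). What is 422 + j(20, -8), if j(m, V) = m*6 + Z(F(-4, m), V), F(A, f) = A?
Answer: 542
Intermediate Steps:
Z(U, s) = (4 + U)*(s + sqrt(3 + U))
j(m, V) = 6*m (j(m, V) = m*6 + (4*V + 4*sqrt(3 - 4) - 4*V - 4*sqrt(3 - 4)) = 6*m + (4*V + 4*sqrt(-1) - 4*V - 4*I) = 6*m + (4*V + 4*I - 4*V - 4*I) = 6*m + 0 = 6*m)
422 + j(20, -8) = 422 + 6*20 = 422 + 120 = 542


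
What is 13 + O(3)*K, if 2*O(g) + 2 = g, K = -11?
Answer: 15/2 ≈ 7.5000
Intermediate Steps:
O(g) = -1 + g/2
13 + O(3)*K = 13 + (-1 + (½)*3)*(-11) = 13 + (-1 + 3/2)*(-11) = 13 + (½)*(-11) = 13 - 11/2 = 15/2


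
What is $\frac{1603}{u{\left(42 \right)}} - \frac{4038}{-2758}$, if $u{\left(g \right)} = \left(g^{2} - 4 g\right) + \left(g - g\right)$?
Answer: $\frac{776123}{314412} \approx 2.4685$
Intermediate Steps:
$u{\left(g \right)} = g^{2} - 4 g$ ($u{\left(g \right)} = \left(g^{2} - 4 g\right) + 0 = g^{2} - 4 g$)
$\frac{1603}{u{\left(42 \right)}} - \frac{4038}{-2758} = \frac{1603}{42 \left(-4 + 42\right)} - \frac{4038}{-2758} = \frac{1603}{42 \cdot 38} - - \frac{2019}{1379} = \frac{1603}{1596} + \frac{2019}{1379} = 1603 \cdot \frac{1}{1596} + \frac{2019}{1379} = \frac{229}{228} + \frac{2019}{1379} = \frac{776123}{314412}$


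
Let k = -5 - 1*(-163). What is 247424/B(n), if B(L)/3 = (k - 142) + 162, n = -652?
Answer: 123712/267 ≈ 463.34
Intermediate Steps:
k = 158 (k = -5 + 163 = 158)
B(L) = 534 (B(L) = 3*((158 - 142) + 162) = 3*(16 + 162) = 3*178 = 534)
247424/B(n) = 247424/534 = 247424*(1/534) = 123712/267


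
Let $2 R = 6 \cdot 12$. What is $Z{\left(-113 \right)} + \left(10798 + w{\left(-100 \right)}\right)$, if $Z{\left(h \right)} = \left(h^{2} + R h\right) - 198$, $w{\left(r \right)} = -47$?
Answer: $19254$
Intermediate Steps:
$R = 36$ ($R = \frac{6 \cdot 12}{2} = \frac{1}{2} \cdot 72 = 36$)
$Z{\left(h \right)} = -198 + h^{2} + 36 h$ ($Z{\left(h \right)} = \left(h^{2} + 36 h\right) - 198 = -198 + h^{2} + 36 h$)
$Z{\left(-113 \right)} + \left(10798 + w{\left(-100 \right)}\right) = \left(-198 + \left(-113\right)^{2} + 36 \left(-113\right)\right) + \left(10798 - 47\right) = \left(-198 + 12769 - 4068\right) + 10751 = 8503 + 10751 = 19254$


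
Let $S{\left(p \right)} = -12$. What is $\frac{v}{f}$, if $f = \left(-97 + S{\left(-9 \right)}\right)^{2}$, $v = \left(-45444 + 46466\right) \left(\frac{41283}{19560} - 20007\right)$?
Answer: $- \frac{66650690169}{38732060} \approx -1720.8$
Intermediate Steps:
$v = - \frac{66650690169}{3260}$ ($v = 1022 \left(41283 \cdot \frac{1}{19560} - 20007\right) = 1022 \left(\frac{13761}{6520} - 20007\right) = 1022 \left(- \frac{130431879}{6520}\right) = - \frac{66650690169}{3260} \approx -2.0445 \cdot 10^{7}$)
$f = 11881$ ($f = \left(-97 - 12\right)^{2} = \left(-109\right)^{2} = 11881$)
$\frac{v}{f} = - \frac{66650690169}{3260 \cdot 11881} = \left(- \frac{66650690169}{3260}\right) \frac{1}{11881} = - \frac{66650690169}{38732060}$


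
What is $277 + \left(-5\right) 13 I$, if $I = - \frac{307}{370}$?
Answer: $\frac{24489}{74} \approx 330.93$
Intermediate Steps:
$I = - \frac{307}{370}$ ($I = \left(-307\right) \frac{1}{370} = - \frac{307}{370} \approx -0.82973$)
$277 + \left(-5\right) 13 I = 277 + \left(-5\right) 13 \left(- \frac{307}{370}\right) = 277 - - \frac{3991}{74} = 277 + \frac{3991}{74} = \frac{24489}{74}$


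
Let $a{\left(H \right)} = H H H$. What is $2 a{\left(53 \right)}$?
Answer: $297754$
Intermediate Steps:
$a{\left(H \right)} = H^{3}$ ($a{\left(H \right)} = H^{2} H = H^{3}$)
$2 a{\left(53 \right)} = 2 \cdot 53^{3} = 2 \cdot 148877 = 297754$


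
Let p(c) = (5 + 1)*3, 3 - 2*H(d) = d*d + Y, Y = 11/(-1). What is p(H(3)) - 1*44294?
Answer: -44276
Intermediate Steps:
Y = -11 (Y = 11*(-1) = -11)
H(d) = 7 - d**2/2 (H(d) = 3/2 - (d*d - 11)/2 = 3/2 - (d**2 - 11)/2 = 3/2 - (-11 + d**2)/2 = 3/2 + (11/2 - d**2/2) = 7 - d**2/2)
p(c) = 18 (p(c) = 6*3 = 18)
p(H(3)) - 1*44294 = 18 - 1*44294 = 18 - 44294 = -44276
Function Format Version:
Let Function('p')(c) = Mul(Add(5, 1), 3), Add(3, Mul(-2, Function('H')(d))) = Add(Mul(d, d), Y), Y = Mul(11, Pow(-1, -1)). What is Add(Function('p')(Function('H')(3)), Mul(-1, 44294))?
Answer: -44276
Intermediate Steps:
Y = -11 (Y = Mul(11, -1) = -11)
Function('H')(d) = Add(7, Mul(Rational(-1, 2), Pow(d, 2))) (Function('H')(d) = Add(Rational(3, 2), Mul(Rational(-1, 2), Add(Mul(d, d), -11))) = Add(Rational(3, 2), Mul(Rational(-1, 2), Add(Pow(d, 2), -11))) = Add(Rational(3, 2), Mul(Rational(-1, 2), Add(-11, Pow(d, 2)))) = Add(Rational(3, 2), Add(Rational(11, 2), Mul(Rational(-1, 2), Pow(d, 2)))) = Add(7, Mul(Rational(-1, 2), Pow(d, 2))))
Function('p')(c) = 18 (Function('p')(c) = Mul(6, 3) = 18)
Add(Function('p')(Function('H')(3)), Mul(-1, 44294)) = Add(18, Mul(-1, 44294)) = Add(18, -44294) = -44276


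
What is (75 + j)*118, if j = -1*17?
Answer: 6844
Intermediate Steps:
j = -17
(75 + j)*118 = (75 - 17)*118 = 58*118 = 6844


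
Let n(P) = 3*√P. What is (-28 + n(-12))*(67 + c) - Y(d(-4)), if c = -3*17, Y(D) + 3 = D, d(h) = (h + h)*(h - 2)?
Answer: -493 + 96*I*√3 ≈ -493.0 + 166.28*I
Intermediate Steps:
d(h) = 2*h*(-2 + h) (d(h) = (2*h)*(-2 + h) = 2*h*(-2 + h))
Y(D) = -3 + D
c = -51
(-28 + n(-12))*(67 + c) - Y(d(-4)) = (-28 + 3*√(-12))*(67 - 51) - (-3 + 2*(-4)*(-2 - 4)) = (-28 + 3*(2*I*√3))*16 - (-3 + 2*(-4)*(-6)) = (-28 + 6*I*√3)*16 - (-3 + 48) = (-448 + 96*I*√3) - 1*45 = (-448 + 96*I*√3) - 45 = -493 + 96*I*√3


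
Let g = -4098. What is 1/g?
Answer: -1/4098 ≈ -0.00024402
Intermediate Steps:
1/g = 1/(-4098) = -1/4098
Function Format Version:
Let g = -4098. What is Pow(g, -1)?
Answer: Rational(-1, 4098) ≈ -0.00024402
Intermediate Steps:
Pow(g, -1) = Pow(-4098, -1) = Rational(-1, 4098)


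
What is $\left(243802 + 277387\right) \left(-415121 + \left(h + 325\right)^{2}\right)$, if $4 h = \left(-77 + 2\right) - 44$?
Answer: $- \frac{2734769891075}{16} \approx -1.7092 \cdot 10^{11}$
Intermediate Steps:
$h = - \frac{119}{4}$ ($h = \frac{\left(-77 + 2\right) - 44}{4} = \frac{-75 - 44}{4} = \frac{1}{4} \left(-119\right) = - \frac{119}{4} \approx -29.75$)
$\left(243802 + 277387\right) \left(-415121 + \left(h + 325\right)^{2}\right) = \left(243802 + 277387\right) \left(-415121 + \left(- \frac{119}{4} + 325\right)^{2}\right) = 521189 \left(-415121 + \left(\frac{1181}{4}\right)^{2}\right) = 521189 \left(-415121 + \frac{1394761}{16}\right) = 521189 \left(- \frac{5247175}{16}\right) = - \frac{2734769891075}{16}$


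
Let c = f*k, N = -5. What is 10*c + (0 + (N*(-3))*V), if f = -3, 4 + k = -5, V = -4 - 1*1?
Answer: 195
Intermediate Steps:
V = -5 (V = -4 - 1 = -5)
k = -9 (k = -4 - 5 = -9)
c = 27 (c = -3*(-9) = 27)
10*c + (0 + (N*(-3))*V) = 10*27 + (0 - 5*(-3)*(-5)) = 270 + (0 + 15*(-5)) = 270 + (0 - 75) = 270 - 75 = 195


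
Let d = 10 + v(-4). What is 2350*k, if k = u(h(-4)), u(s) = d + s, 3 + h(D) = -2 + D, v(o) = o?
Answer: -7050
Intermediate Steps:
d = 6 (d = 10 - 4 = 6)
h(D) = -5 + D (h(D) = -3 + (-2 + D) = -5 + D)
u(s) = 6 + s
k = -3 (k = 6 + (-5 - 4) = 6 - 9 = -3)
2350*k = 2350*(-3) = -7050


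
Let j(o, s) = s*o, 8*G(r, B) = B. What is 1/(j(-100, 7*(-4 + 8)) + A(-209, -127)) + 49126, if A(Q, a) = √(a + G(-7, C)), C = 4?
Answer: 770308103278/15680253 - I*√506/15680253 ≈ 49126.0 - 1.4346e-6*I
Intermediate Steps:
G(r, B) = B/8
A(Q, a) = √(½ + a) (A(Q, a) = √(a + (⅛)*4) = √(a + ½) = √(½ + a))
j(o, s) = o*s
1/(j(-100, 7*(-4 + 8)) + A(-209, -127)) + 49126 = 1/(-700*(-4 + 8) + √(2 + 4*(-127))/2) + 49126 = 1/(-700*4 + √(2 - 508)/2) + 49126 = 1/(-100*28 + √(-506)/2) + 49126 = 1/(-2800 + (I*√506)/2) + 49126 = 1/(-2800 + I*√506/2) + 49126 = 49126 + 1/(-2800 + I*√506/2)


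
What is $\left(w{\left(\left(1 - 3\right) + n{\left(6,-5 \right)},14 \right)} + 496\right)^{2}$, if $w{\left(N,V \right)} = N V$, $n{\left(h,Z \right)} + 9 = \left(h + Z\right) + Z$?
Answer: $81796$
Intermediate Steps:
$n{\left(h,Z \right)} = -9 + h + 2 Z$ ($n{\left(h,Z \right)} = -9 + \left(\left(h + Z\right) + Z\right) = -9 + \left(\left(Z + h\right) + Z\right) = -9 + \left(h + 2 Z\right) = -9 + h + 2 Z$)
$\left(w{\left(\left(1 - 3\right) + n{\left(6,-5 \right)},14 \right)} + 496\right)^{2} = \left(\left(\left(1 - 3\right) + \left(-9 + 6 + 2 \left(-5\right)\right)\right) 14 + 496\right)^{2} = \left(\left(-2 - 13\right) 14 + 496\right)^{2} = \left(\left(-15\right) 14 + 496\right)^{2} = \left(-210 + 496\right)^{2} = 286^{2} = 81796$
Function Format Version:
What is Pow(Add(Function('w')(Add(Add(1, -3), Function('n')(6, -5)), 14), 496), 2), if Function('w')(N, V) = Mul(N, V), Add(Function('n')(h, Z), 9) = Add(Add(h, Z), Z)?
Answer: 81796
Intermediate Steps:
Function('n')(h, Z) = Add(-9, h, Mul(2, Z)) (Function('n')(h, Z) = Add(-9, Add(Add(h, Z), Z)) = Add(-9, Add(Add(Z, h), Z)) = Add(-9, Add(h, Mul(2, Z))) = Add(-9, h, Mul(2, Z)))
Pow(Add(Function('w')(Add(Add(1, -3), Function('n')(6, -5)), 14), 496), 2) = Pow(Add(Mul(Add(Add(1, -3), Add(-9, 6, Mul(2, -5))), 14), 496), 2) = Pow(Add(Mul(Add(-2, Add(-9, 6, -10)), 14), 496), 2) = Pow(Add(Mul(Add(-2, -13), 14), 496), 2) = Pow(Add(Mul(-15, 14), 496), 2) = Pow(Add(-210, 496), 2) = Pow(286, 2) = 81796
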